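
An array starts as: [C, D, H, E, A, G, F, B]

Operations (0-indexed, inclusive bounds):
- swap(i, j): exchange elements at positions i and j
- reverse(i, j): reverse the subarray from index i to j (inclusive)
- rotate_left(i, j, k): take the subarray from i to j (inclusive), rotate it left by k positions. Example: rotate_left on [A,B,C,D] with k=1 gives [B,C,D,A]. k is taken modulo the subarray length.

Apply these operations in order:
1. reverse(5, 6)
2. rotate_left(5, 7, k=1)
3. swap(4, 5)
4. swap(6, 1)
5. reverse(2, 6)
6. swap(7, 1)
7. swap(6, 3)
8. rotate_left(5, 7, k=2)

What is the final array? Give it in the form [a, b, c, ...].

After 1 (reverse(5, 6)): [C, D, H, E, A, F, G, B]
After 2 (rotate_left(5, 7, k=1)): [C, D, H, E, A, G, B, F]
After 3 (swap(4, 5)): [C, D, H, E, G, A, B, F]
After 4 (swap(6, 1)): [C, B, H, E, G, A, D, F]
After 5 (reverse(2, 6)): [C, B, D, A, G, E, H, F]
After 6 (swap(7, 1)): [C, F, D, A, G, E, H, B]
After 7 (swap(6, 3)): [C, F, D, H, G, E, A, B]
After 8 (rotate_left(5, 7, k=2)): [C, F, D, H, G, B, E, A]

Answer: [C, F, D, H, G, B, E, A]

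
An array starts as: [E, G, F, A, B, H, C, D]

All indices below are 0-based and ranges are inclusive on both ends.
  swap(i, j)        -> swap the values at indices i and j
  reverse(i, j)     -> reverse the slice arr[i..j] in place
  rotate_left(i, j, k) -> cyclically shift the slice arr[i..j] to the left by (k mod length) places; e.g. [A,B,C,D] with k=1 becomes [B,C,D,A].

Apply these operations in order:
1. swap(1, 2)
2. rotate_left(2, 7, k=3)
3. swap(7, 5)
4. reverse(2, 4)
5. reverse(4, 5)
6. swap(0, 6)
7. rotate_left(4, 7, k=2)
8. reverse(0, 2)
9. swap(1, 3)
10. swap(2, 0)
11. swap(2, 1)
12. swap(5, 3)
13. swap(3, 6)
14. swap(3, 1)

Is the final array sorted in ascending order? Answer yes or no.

Answer: yes

Derivation:
After 1 (swap(1, 2)): [E, F, G, A, B, H, C, D]
After 2 (rotate_left(2, 7, k=3)): [E, F, H, C, D, G, A, B]
After 3 (swap(7, 5)): [E, F, H, C, D, B, A, G]
After 4 (reverse(2, 4)): [E, F, D, C, H, B, A, G]
After 5 (reverse(4, 5)): [E, F, D, C, B, H, A, G]
After 6 (swap(0, 6)): [A, F, D, C, B, H, E, G]
After 7 (rotate_left(4, 7, k=2)): [A, F, D, C, E, G, B, H]
After 8 (reverse(0, 2)): [D, F, A, C, E, G, B, H]
After 9 (swap(1, 3)): [D, C, A, F, E, G, B, H]
After 10 (swap(2, 0)): [A, C, D, F, E, G, B, H]
After 11 (swap(2, 1)): [A, D, C, F, E, G, B, H]
After 12 (swap(5, 3)): [A, D, C, G, E, F, B, H]
After 13 (swap(3, 6)): [A, D, C, B, E, F, G, H]
After 14 (swap(3, 1)): [A, B, C, D, E, F, G, H]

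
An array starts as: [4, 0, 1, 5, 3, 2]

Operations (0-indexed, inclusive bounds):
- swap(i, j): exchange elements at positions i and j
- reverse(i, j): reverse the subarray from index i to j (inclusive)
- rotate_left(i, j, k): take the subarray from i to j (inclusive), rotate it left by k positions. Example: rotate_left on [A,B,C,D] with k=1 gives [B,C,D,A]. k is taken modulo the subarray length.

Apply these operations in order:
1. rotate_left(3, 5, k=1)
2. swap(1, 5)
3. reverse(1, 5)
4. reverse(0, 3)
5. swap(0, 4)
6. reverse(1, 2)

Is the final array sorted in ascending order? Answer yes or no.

Answer: no

Derivation:
After 1 (rotate_left(3, 5, k=1)): [4, 0, 1, 3, 2, 5]
After 2 (swap(1, 5)): [4, 5, 1, 3, 2, 0]
After 3 (reverse(1, 5)): [4, 0, 2, 3, 1, 5]
After 4 (reverse(0, 3)): [3, 2, 0, 4, 1, 5]
After 5 (swap(0, 4)): [1, 2, 0, 4, 3, 5]
After 6 (reverse(1, 2)): [1, 0, 2, 4, 3, 5]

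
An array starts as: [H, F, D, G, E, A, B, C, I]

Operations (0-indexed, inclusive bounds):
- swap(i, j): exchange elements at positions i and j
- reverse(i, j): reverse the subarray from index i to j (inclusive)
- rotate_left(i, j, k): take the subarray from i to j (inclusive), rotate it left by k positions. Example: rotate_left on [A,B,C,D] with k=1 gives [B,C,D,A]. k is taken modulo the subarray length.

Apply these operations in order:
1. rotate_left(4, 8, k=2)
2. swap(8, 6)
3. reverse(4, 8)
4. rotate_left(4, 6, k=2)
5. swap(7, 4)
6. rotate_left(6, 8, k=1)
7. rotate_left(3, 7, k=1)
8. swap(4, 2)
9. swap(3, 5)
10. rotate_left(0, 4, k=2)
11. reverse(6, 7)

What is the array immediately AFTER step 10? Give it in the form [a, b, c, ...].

After 1 (rotate_left(4, 8, k=2)): [H, F, D, G, B, C, I, E, A]
After 2 (swap(8, 6)): [H, F, D, G, B, C, A, E, I]
After 3 (reverse(4, 8)): [H, F, D, G, I, E, A, C, B]
After 4 (rotate_left(4, 6, k=2)): [H, F, D, G, A, I, E, C, B]
After 5 (swap(7, 4)): [H, F, D, G, C, I, E, A, B]
After 6 (rotate_left(6, 8, k=1)): [H, F, D, G, C, I, A, B, E]
After 7 (rotate_left(3, 7, k=1)): [H, F, D, C, I, A, B, G, E]
After 8 (swap(4, 2)): [H, F, I, C, D, A, B, G, E]
After 9 (swap(3, 5)): [H, F, I, A, D, C, B, G, E]
After 10 (rotate_left(0, 4, k=2)): [I, A, D, H, F, C, B, G, E]

Answer: [I, A, D, H, F, C, B, G, E]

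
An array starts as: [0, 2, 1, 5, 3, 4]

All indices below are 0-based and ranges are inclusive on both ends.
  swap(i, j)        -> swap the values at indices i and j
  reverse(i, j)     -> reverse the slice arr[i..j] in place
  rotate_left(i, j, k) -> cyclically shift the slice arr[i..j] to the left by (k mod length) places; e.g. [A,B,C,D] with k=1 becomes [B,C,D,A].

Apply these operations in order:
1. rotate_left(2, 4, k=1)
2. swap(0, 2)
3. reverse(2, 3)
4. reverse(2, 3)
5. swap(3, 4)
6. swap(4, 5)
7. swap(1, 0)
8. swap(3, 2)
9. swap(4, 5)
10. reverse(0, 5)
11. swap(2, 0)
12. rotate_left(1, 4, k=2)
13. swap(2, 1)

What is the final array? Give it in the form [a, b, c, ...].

After 1 (rotate_left(2, 4, k=1)): [0, 2, 5, 3, 1, 4]
After 2 (swap(0, 2)): [5, 2, 0, 3, 1, 4]
After 3 (reverse(2, 3)): [5, 2, 3, 0, 1, 4]
After 4 (reverse(2, 3)): [5, 2, 0, 3, 1, 4]
After 5 (swap(3, 4)): [5, 2, 0, 1, 3, 4]
After 6 (swap(4, 5)): [5, 2, 0, 1, 4, 3]
After 7 (swap(1, 0)): [2, 5, 0, 1, 4, 3]
After 8 (swap(3, 2)): [2, 5, 1, 0, 4, 3]
After 9 (swap(4, 5)): [2, 5, 1, 0, 3, 4]
After 10 (reverse(0, 5)): [4, 3, 0, 1, 5, 2]
After 11 (swap(2, 0)): [0, 3, 4, 1, 5, 2]
After 12 (rotate_left(1, 4, k=2)): [0, 1, 5, 3, 4, 2]
After 13 (swap(2, 1)): [0, 5, 1, 3, 4, 2]

Answer: [0, 5, 1, 3, 4, 2]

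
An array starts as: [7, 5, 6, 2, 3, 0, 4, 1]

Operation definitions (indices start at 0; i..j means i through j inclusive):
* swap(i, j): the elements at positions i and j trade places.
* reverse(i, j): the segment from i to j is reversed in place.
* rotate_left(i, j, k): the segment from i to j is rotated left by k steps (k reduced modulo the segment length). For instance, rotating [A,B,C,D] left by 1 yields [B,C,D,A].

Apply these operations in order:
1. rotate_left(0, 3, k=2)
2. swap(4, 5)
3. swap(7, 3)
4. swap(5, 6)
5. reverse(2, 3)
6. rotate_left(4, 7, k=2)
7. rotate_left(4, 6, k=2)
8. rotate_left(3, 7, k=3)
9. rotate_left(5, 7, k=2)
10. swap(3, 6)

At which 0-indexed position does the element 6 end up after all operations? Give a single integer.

After 1 (rotate_left(0, 3, k=2)): [6, 2, 7, 5, 3, 0, 4, 1]
After 2 (swap(4, 5)): [6, 2, 7, 5, 0, 3, 4, 1]
After 3 (swap(7, 3)): [6, 2, 7, 1, 0, 3, 4, 5]
After 4 (swap(5, 6)): [6, 2, 7, 1, 0, 4, 3, 5]
After 5 (reverse(2, 3)): [6, 2, 1, 7, 0, 4, 3, 5]
After 6 (rotate_left(4, 7, k=2)): [6, 2, 1, 7, 3, 5, 0, 4]
After 7 (rotate_left(4, 6, k=2)): [6, 2, 1, 7, 0, 3, 5, 4]
After 8 (rotate_left(3, 7, k=3)): [6, 2, 1, 5, 4, 7, 0, 3]
After 9 (rotate_left(5, 7, k=2)): [6, 2, 1, 5, 4, 3, 7, 0]
After 10 (swap(3, 6)): [6, 2, 1, 7, 4, 3, 5, 0]

Answer: 0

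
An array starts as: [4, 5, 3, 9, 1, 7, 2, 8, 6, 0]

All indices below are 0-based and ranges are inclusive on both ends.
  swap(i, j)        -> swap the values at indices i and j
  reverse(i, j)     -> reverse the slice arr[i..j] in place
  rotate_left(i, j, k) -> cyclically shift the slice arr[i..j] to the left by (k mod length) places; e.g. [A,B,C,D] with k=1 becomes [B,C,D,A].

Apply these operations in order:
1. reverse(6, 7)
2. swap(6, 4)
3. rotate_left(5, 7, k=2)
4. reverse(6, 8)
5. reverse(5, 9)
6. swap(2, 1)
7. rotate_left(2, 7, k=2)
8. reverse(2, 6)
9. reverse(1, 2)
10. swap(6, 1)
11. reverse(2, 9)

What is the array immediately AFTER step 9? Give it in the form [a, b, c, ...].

Answer: [4, 5, 3, 1, 7, 0, 8, 9, 6, 2]

Derivation:
After 1 (reverse(6, 7)): [4, 5, 3, 9, 1, 7, 8, 2, 6, 0]
After 2 (swap(6, 4)): [4, 5, 3, 9, 8, 7, 1, 2, 6, 0]
After 3 (rotate_left(5, 7, k=2)): [4, 5, 3, 9, 8, 2, 7, 1, 6, 0]
After 4 (reverse(6, 8)): [4, 5, 3, 9, 8, 2, 6, 1, 7, 0]
After 5 (reverse(5, 9)): [4, 5, 3, 9, 8, 0, 7, 1, 6, 2]
After 6 (swap(2, 1)): [4, 3, 5, 9, 8, 0, 7, 1, 6, 2]
After 7 (rotate_left(2, 7, k=2)): [4, 3, 8, 0, 7, 1, 5, 9, 6, 2]
After 8 (reverse(2, 6)): [4, 3, 5, 1, 7, 0, 8, 9, 6, 2]
After 9 (reverse(1, 2)): [4, 5, 3, 1, 7, 0, 8, 9, 6, 2]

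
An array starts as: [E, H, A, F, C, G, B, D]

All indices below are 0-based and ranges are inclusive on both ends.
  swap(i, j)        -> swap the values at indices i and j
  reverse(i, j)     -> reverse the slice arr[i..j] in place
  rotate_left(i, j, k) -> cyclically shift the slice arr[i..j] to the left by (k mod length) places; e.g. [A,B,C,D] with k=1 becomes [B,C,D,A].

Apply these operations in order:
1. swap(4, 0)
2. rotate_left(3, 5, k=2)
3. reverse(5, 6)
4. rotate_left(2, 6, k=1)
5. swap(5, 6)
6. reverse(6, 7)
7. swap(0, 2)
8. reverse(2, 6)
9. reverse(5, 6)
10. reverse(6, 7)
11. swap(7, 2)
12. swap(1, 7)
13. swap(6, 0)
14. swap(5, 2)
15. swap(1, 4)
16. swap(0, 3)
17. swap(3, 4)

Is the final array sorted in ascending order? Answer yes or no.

After 1 (swap(4, 0)): [C, H, A, F, E, G, B, D]
After 2 (rotate_left(3, 5, k=2)): [C, H, A, G, F, E, B, D]
After 3 (reverse(5, 6)): [C, H, A, G, F, B, E, D]
After 4 (rotate_left(2, 6, k=1)): [C, H, G, F, B, E, A, D]
After 5 (swap(5, 6)): [C, H, G, F, B, A, E, D]
After 6 (reverse(6, 7)): [C, H, G, F, B, A, D, E]
After 7 (swap(0, 2)): [G, H, C, F, B, A, D, E]
After 8 (reverse(2, 6)): [G, H, D, A, B, F, C, E]
After 9 (reverse(5, 6)): [G, H, D, A, B, C, F, E]
After 10 (reverse(6, 7)): [G, H, D, A, B, C, E, F]
After 11 (swap(7, 2)): [G, H, F, A, B, C, E, D]
After 12 (swap(1, 7)): [G, D, F, A, B, C, E, H]
After 13 (swap(6, 0)): [E, D, F, A, B, C, G, H]
After 14 (swap(5, 2)): [E, D, C, A, B, F, G, H]
After 15 (swap(1, 4)): [E, B, C, A, D, F, G, H]
After 16 (swap(0, 3)): [A, B, C, E, D, F, G, H]
After 17 (swap(3, 4)): [A, B, C, D, E, F, G, H]

Answer: yes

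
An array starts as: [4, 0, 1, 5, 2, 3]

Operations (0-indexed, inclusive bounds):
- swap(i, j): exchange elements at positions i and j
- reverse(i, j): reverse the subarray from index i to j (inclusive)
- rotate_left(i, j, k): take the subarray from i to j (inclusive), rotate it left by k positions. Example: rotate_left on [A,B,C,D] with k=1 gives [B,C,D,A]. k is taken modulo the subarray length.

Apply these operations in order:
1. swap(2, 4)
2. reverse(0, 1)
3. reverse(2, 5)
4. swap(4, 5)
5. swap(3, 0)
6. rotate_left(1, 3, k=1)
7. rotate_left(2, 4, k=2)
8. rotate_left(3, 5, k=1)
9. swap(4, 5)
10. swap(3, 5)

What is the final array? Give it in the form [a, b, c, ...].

After 1 (swap(2, 4)): [4, 0, 2, 5, 1, 3]
After 2 (reverse(0, 1)): [0, 4, 2, 5, 1, 3]
After 3 (reverse(2, 5)): [0, 4, 3, 1, 5, 2]
After 4 (swap(4, 5)): [0, 4, 3, 1, 2, 5]
After 5 (swap(3, 0)): [1, 4, 3, 0, 2, 5]
After 6 (rotate_left(1, 3, k=1)): [1, 3, 0, 4, 2, 5]
After 7 (rotate_left(2, 4, k=2)): [1, 3, 2, 0, 4, 5]
After 8 (rotate_left(3, 5, k=1)): [1, 3, 2, 4, 5, 0]
After 9 (swap(4, 5)): [1, 3, 2, 4, 0, 5]
After 10 (swap(3, 5)): [1, 3, 2, 5, 0, 4]

Answer: [1, 3, 2, 5, 0, 4]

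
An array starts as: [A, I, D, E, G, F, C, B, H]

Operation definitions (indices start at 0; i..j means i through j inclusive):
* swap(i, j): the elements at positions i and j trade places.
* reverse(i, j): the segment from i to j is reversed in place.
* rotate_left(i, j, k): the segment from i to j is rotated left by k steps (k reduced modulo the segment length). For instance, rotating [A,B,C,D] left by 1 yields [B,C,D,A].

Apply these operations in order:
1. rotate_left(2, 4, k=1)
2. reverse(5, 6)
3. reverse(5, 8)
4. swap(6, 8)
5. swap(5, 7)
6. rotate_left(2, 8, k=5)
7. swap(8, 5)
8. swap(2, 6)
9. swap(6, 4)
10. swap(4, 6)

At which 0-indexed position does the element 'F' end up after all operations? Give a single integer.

After 1 (rotate_left(2, 4, k=1)): [A, I, E, G, D, F, C, B, H]
After 2 (reverse(5, 6)): [A, I, E, G, D, C, F, B, H]
After 3 (reverse(5, 8)): [A, I, E, G, D, H, B, F, C]
After 4 (swap(6, 8)): [A, I, E, G, D, H, C, F, B]
After 5 (swap(5, 7)): [A, I, E, G, D, F, C, H, B]
After 6 (rotate_left(2, 8, k=5)): [A, I, H, B, E, G, D, F, C]
After 7 (swap(8, 5)): [A, I, H, B, E, C, D, F, G]
After 8 (swap(2, 6)): [A, I, D, B, E, C, H, F, G]
After 9 (swap(6, 4)): [A, I, D, B, H, C, E, F, G]
After 10 (swap(4, 6)): [A, I, D, B, E, C, H, F, G]

Answer: 7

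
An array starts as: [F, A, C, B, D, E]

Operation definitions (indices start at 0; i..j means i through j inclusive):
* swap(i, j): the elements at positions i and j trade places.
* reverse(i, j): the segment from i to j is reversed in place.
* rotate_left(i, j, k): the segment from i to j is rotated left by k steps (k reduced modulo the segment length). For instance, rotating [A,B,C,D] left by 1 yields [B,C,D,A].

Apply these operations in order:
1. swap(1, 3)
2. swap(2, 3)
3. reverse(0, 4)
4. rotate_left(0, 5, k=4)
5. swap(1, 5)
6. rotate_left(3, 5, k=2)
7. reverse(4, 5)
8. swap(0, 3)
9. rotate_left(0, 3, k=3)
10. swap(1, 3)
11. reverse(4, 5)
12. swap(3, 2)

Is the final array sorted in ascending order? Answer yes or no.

Answer: no

Derivation:
After 1 (swap(1, 3)): [F, B, C, A, D, E]
After 2 (swap(2, 3)): [F, B, A, C, D, E]
After 3 (reverse(0, 4)): [D, C, A, B, F, E]
After 4 (rotate_left(0, 5, k=4)): [F, E, D, C, A, B]
After 5 (swap(1, 5)): [F, B, D, C, A, E]
After 6 (rotate_left(3, 5, k=2)): [F, B, D, E, C, A]
After 7 (reverse(4, 5)): [F, B, D, E, A, C]
After 8 (swap(0, 3)): [E, B, D, F, A, C]
After 9 (rotate_left(0, 3, k=3)): [F, E, B, D, A, C]
After 10 (swap(1, 3)): [F, D, B, E, A, C]
After 11 (reverse(4, 5)): [F, D, B, E, C, A]
After 12 (swap(3, 2)): [F, D, E, B, C, A]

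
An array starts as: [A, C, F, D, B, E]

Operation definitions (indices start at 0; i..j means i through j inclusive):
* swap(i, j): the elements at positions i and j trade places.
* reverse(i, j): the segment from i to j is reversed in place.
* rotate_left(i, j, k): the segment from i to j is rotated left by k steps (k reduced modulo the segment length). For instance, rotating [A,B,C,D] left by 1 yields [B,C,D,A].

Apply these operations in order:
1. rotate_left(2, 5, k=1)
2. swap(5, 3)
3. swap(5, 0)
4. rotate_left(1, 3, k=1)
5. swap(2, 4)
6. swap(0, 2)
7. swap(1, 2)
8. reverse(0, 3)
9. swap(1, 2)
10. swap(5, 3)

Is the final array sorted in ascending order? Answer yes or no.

Answer: no

Derivation:
After 1 (rotate_left(2, 5, k=1)): [A, C, D, B, E, F]
After 2 (swap(5, 3)): [A, C, D, F, E, B]
After 3 (swap(5, 0)): [B, C, D, F, E, A]
After 4 (rotate_left(1, 3, k=1)): [B, D, F, C, E, A]
After 5 (swap(2, 4)): [B, D, E, C, F, A]
After 6 (swap(0, 2)): [E, D, B, C, F, A]
After 7 (swap(1, 2)): [E, B, D, C, F, A]
After 8 (reverse(0, 3)): [C, D, B, E, F, A]
After 9 (swap(1, 2)): [C, B, D, E, F, A]
After 10 (swap(5, 3)): [C, B, D, A, F, E]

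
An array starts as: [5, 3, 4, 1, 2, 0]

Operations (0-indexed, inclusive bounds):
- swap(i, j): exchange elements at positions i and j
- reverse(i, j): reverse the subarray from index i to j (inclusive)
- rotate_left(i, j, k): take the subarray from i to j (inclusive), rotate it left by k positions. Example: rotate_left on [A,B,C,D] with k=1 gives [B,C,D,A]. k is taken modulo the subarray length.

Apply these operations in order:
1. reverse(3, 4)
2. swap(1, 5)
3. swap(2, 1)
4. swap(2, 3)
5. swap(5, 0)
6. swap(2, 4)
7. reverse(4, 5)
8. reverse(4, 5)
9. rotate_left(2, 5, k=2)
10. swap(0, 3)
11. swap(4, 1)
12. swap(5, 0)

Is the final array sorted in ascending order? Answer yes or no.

After 1 (reverse(3, 4)): [5, 3, 4, 2, 1, 0]
After 2 (swap(1, 5)): [5, 0, 4, 2, 1, 3]
After 3 (swap(2, 1)): [5, 4, 0, 2, 1, 3]
After 4 (swap(2, 3)): [5, 4, 2, 0, 1, 3]
After 5 (swap(5, 0)): [3, 4, 2, 0, 1, 5]
After 6 (swap(2, 4)): [3, 4, 1, 0, 2, 5]
After 7 (reverse(4, 5)): [3, 4, 1, 0, 5, 2]
After 8 (reverse(4, 5)): [3, 4, 1, 0, 2, 5]
After 9 (rotate_left(2, 5, k=2)): [3, 4, 2, 5, 1, 0]
After 10 (swap(0, 3)): [5, 4, 2, 3, 1, 0]
After 11 (swap(4, 1)): [5, 1, 2, 3, 4, 0]
After 12 (swap(5, 0)): [0, 1, 2, 3, 4, 5]

Answer: yes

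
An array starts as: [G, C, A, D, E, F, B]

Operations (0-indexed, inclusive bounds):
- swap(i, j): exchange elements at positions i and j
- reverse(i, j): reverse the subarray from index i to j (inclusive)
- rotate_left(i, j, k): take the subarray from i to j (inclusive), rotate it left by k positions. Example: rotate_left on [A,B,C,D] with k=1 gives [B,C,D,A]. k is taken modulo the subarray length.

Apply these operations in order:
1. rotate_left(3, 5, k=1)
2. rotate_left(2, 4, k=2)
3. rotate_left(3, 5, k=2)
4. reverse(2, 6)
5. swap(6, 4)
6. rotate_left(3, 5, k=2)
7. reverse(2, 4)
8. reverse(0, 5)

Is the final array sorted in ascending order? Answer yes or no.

After 1 (rotate_left(3, 5, k=1)): [G, C, A, E, F, D, B]
After 2 (rotate_left(2, 4, k=2)): [G, C, F, A, E, D, B]
After 3 (rotate_left(3, 5, k=2)): [G, C, F, D, A, E, B]
After 4 (reverse(2, 6)): [G, C, B, E, A, D, F]
After 5 (swap(6, 4)): [G, C, B, E, F, D, A]
After 6 (rotate_left(3, 5, k=2)): [G, C, B, D, E, F, A]
After 7 (reverse(2, 4)): [G, C, E, D, B, F, A]
After 8 (reverse(0, 5)): [F, B, D, E, C, G, A]

Answer: no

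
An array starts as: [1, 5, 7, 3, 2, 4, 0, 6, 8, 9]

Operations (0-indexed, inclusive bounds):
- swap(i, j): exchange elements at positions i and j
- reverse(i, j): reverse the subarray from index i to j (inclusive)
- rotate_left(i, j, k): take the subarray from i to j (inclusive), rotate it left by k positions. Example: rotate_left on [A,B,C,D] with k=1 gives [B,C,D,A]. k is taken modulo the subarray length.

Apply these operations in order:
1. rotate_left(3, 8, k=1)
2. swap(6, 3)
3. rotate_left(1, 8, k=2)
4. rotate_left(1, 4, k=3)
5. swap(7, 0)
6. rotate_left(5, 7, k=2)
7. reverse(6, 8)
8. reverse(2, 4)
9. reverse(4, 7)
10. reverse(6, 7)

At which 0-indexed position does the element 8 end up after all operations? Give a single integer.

Answer: 8

Derivation:
After 1 (rotate_left(3, 8, k=1)): [1, 5, 7, 2, 4, 0, 6, 8, 3, 9]
After 2 (swap(6, 3)): [1, 5, 7, 6, 4, 0, 2, 8, 3, 9]
After 3 (rotate_left(1, 8, k=2)): [1, 6, 4, 0, 2, 8, 3, 5, 7, 9]
After 4 (rotate_left(1, 4, k=3)): [1, 2, 6, 4, 0, 8, 3, 5, 7, 9]
After 5 (swap(7, 0)): [5, 2, 6, 4, 0, 8, 3, 1, 7, 9]
After 6 (rotate_left(5, 7, k=2)): [5, 2, 6, 4, 0, 1, 8, 3, 7, 9]
After 7 (reverse(6, 8)): [5, 2, 6, 4, 0, 1, 7, 3, 8, 9]
After 8 (reverse(2, 4)): [5, 2, 0, 4, 6, 1, 7, 3, 8, 9]
After 9 (reverse(4, 7)): [5, 2, 0, 4, 3, 7, 1, 6, 8, 9]
After 10 (reverse(6, 7)): [5, 2, 0, 4, 3, 7, 6, 1, 8, 9]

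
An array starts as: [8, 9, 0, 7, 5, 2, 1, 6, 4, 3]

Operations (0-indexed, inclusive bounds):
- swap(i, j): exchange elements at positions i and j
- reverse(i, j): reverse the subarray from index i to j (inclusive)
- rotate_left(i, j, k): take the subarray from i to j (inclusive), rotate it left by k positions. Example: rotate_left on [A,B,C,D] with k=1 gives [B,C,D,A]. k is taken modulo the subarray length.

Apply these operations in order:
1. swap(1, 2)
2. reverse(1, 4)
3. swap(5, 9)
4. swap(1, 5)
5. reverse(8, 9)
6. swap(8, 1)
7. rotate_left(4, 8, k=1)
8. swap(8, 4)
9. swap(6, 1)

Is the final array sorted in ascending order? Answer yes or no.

Answer: no

Derivation:
After 1 (swap(1, 2)): [8, 0, 9, 7, 5, 2, 1, 6, 4, 3]
After 2 (reverse(1, 4)): [8, 5, 7, 9, 0, 2, 1, 6, 4, 3]
After 3 (swap(5, 9)): [8, 5, 7, 9, 0, 3, 1, 6, 4, 2]
After 4 (swap(1, 5)): [8, 3, 7, 9, 0, 5, 1, 6, 4, 2]
After 5 (reverse(8, 9)): [8, 3, 7, 9, 0, 5, 1, 6, 2, 4]
After 6 (swap(8, 1)): [8, 2, 7, 9, 0, 5, 1, 6, 3, 4]
After 7 (rotate_left(4, 8, k=1)): [8, 2, 7, 9, 5, 1, 6, 3, 0, 4]
After 8 (swap(8, 4)): [8, 2, 7, 9, 0, 1, 6, 3, 5, 4]
After 9 (swap(6, 1)): [8, 6, 7, 9, 0, 1, 2, 3, 5, 4]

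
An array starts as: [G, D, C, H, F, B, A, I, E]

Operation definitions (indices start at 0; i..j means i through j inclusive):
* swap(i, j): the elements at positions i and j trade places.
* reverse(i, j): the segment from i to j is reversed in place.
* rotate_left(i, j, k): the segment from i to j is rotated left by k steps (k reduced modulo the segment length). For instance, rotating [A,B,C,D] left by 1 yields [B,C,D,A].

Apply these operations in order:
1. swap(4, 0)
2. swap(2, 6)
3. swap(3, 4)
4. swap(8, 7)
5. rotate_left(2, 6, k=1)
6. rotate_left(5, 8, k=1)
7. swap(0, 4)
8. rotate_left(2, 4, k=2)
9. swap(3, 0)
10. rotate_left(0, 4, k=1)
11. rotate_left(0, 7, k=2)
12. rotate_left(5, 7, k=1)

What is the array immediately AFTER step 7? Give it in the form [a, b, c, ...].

After 1 (swap(4, 0)): [F, D, C, H, G, B, A, I, E]
After 2 (swap(2, 6)): [F, D, A, H, G, B, C, I, E]
After 3 (swap(3, 4)): [F, D, A, G, H, B, C, I, E]
After 4 (swap(8, 7)): [F, D, A, G, H, B, C, E, I]
After 5 (rotate_left(2, 6, k=1)): [F, D, G, H, B, C, A, E, I]
After 6 (rotate_left(5, 8, k=1)): [F, D, G, H, B, A, E, I, C]
After 7 (swap(0, 4)): [B, D, G, H, F, A, E, I, C]

Answer: [B, D, G, H, F, A, E, I, C]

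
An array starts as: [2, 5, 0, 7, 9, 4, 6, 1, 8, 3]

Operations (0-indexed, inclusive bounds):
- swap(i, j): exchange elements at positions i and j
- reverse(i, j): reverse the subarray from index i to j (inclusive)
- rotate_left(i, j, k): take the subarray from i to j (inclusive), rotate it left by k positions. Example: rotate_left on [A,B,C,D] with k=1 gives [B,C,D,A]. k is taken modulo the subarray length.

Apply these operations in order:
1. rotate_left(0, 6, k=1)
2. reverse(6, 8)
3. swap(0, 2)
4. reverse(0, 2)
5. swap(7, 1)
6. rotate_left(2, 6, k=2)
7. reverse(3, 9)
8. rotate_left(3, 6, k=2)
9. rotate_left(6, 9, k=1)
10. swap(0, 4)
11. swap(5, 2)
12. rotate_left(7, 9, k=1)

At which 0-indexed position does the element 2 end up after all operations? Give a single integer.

After 1 (rotate_left(0, 6, k=1)): [5, 0, 7, 9, 4, 6, 2, 1, 8, 3]
After 2 (reverse(6, 8)): [5, 0, 7, 9, 4, 6, 8, 1, 2, 3]
After 3 (swap(0, 2)): [7, 0, 5, 9, 4, 6, 8, 1, 2, 3]
After 4 (reverse(0, 2)): [5, 0, 7, 9, 4, 6, 8, 1, 2, 3]
After 5 (swap(7, 1)): [5, 1, 7, 9, 4, 6, 8, 0, 2, 3]
After 6 (rotate_left(2, 6, k=2)): [5, 1, 4, 6, 8, 7, 9, 0, 2, 3]
After 7 (reverse(3, 9)): [5, 1, 4, 3, 2, 0, 9, 7, 8, 6]
After 8 (rotate_left(3, 6, k=2)): [5, 1, 4, 0, 9, 3, 2, 7, 8, 6]
After 9 (rotate_left(6, 9, k=1)): [5, 1, 4, 0, 9, 3, 7, 8, 6, 2]
After 10 (swap(0, 4)): [9, 1, 4, 0, 5, 3, 7, 8, 6, 2]
After 11 (swap(5, 2)): [9, 1, 3, 0, 5, 4, 7, 8, 6, 2]
After 12 (rotate_left(7, 9, k=1)): [9, 1, 3, 0, 5, 4, 7, 6, 2, 8]

Answer: 8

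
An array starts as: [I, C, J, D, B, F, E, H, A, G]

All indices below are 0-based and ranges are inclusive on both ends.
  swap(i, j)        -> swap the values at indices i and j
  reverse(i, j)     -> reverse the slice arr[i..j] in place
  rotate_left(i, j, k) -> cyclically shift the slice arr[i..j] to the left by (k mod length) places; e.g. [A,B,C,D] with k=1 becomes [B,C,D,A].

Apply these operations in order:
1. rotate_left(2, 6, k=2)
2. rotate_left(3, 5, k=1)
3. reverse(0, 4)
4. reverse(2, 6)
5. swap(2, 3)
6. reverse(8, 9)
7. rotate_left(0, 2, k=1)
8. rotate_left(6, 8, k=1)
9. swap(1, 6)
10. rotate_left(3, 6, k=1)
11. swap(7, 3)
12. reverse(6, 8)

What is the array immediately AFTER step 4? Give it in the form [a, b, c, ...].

After 1 (rotate_left(2, 6, k=2)): [I, C, B, F, E, J, D, H, A, G]
After 2 (rotate_left(3, 5, k=1)): [I, C, B, E, J, F, D, H, A, G]
After 3 (reverse(0, 4)): [J, E, B, C, I, F, D, H, A, G]
After 4 (reverse(2, 6)): [J, E, D, F, I, C, B, H, A, G]

Answer: [J, E, D, F, I, C, B, H, A, G]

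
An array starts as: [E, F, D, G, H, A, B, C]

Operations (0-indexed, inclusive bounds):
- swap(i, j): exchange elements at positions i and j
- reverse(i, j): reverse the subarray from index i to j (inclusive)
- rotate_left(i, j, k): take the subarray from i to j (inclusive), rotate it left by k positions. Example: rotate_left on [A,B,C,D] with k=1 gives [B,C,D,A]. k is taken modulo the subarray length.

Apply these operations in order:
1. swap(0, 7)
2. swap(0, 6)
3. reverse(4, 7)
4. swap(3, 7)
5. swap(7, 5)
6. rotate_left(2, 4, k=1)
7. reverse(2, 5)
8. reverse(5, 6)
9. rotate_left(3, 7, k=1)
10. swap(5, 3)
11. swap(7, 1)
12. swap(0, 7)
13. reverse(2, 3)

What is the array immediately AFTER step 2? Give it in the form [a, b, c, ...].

After 1 (swap(0, 7)): [C, F, D, G, H, A, B, E]
After 2 (swap(0, 6)): [B, F, D, G, H, A, C, E]

Answer: [B, F, D, G, H, A, C, E]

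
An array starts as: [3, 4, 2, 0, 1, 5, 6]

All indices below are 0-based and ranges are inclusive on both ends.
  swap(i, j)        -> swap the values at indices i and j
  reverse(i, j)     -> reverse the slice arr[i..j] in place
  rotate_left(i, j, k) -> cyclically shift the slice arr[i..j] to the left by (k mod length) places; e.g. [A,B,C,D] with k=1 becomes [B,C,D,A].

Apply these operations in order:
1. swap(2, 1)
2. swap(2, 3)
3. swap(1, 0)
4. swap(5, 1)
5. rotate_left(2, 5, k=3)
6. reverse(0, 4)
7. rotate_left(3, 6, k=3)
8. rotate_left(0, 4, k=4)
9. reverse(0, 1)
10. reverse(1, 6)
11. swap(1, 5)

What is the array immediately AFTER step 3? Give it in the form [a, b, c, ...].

After 1 (swap(2, 1)): [3, 2, 4, 0, 1, 5, 6]
After 2 (swap(2, 3)): [3, 2, 0, 4, 1, 5, 6]
After 3 (swap(1, 0)): [2, 3, 0, 4, 1, 5, 6]

Answer: [2, 3, 0, 4, 1, 5, 6]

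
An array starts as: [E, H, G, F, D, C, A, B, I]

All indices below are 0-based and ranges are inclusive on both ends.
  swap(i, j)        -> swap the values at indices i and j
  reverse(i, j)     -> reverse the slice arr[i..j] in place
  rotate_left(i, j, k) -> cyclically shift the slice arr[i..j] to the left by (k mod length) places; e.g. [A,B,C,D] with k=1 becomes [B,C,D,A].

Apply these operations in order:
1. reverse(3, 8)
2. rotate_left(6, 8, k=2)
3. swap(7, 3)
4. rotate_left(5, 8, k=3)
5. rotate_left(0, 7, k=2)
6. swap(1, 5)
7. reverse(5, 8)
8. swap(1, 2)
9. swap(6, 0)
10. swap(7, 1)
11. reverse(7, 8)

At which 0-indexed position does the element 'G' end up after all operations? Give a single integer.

After 1 (reverse(3, 8)): [E, H, G, I, B, A, C, D, F]
After 2 (rotate_left(6, 8, k=2)): [E, H, G, I, B, A, F, C, D]
After 3 (swap(7, 3)): [E, H, G, C, B, A, F, I, D]
After 4 (rotate_left(5, 8, k=3)): [E, H, G, C, B, D, A, F, I]
After 5 (rotate_left(0, 7, k=2)): [G, C, B, D, A, F, E, H, I]
After 6 (swap(1, 5)): [G, F, B, D, A, C, E, H, I]
After 7 (reverse(5, 8)): [G, F, B, D, A, I, H, E, C]
After 8 (swap(1, 2)): [G, B, F, D, A, I, H, E, C]
After 9 (swap(6, 0)): [H, B, F, D, A, I, G, E, C]
After 10 (swap(7, 1)): [H, E, F, D, A, I, G, B, C]
After 11 (reverse(7, 8)): [H, E, F, D, A, I, G, C, B]

Answer: 6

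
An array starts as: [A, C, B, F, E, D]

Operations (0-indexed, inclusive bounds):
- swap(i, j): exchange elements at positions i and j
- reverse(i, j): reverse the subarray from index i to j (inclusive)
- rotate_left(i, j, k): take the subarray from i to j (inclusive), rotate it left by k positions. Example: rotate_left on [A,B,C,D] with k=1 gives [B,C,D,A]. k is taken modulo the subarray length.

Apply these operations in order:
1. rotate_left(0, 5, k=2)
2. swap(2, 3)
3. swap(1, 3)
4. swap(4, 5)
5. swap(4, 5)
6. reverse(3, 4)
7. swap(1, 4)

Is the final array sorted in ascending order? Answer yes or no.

Answer: no

Derivation:
After 1 (rotate_left(0, 5, k=2)): [B, F, E, D, A, C]
After 2 (swap(2, 3)): [B, F, D, E, A, C]
After 3 (swap(1, 3)): [B, E, D, F, A, C]
After 4 (swap(4, 5)): [B, E, D, F, C, A]
After 5 (swap(4, 5)): [B, E, D, F, A, C]
After 6 (reverse(3, 4)): [B, E, D, A, F, C]
After 7 (swap(1, 4)): [B, F, D, A, E, C]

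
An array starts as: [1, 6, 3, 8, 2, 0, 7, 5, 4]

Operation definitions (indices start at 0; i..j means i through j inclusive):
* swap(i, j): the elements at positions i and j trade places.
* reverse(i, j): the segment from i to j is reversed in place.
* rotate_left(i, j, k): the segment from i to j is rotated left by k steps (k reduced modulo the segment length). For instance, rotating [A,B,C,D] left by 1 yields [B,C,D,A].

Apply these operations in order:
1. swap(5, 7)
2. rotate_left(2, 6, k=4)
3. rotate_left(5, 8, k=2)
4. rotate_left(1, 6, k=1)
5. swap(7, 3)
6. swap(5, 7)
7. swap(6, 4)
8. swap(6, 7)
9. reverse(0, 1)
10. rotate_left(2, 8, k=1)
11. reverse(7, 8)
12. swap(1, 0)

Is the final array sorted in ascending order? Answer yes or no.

Answer: no

Derivation:
After 1 (swap(5, 7)): [1, 6, 3, 8, 2, 5, 7, 0, 4]
After 2 (rotate_left(2, 6, k=4)): [1, 6, 7, 3, 8, 2, 5, 0, 4]
After 3 (rotate_left(5, 8, k=2)): [1, 6, 7, 3, 8, 0, 4, 2, 5]
After 4 (rotate_left(1, 6, k=1)): [1, 7, 3, 8, 0, 4, 6, 2, 5]
After 5 (swap(7, 3)): [1, 7, 3, 2, 0, 4, 6, 8, 5]
After 6 (swap(5, 7)): [1, 7, 3, 2, 0, 8, 6, 4, 5]
After 7 (swap(6, 4)): [1, 7, 3, 2, 6, 8, 0, 4, 5]
After 8 (swap(6, 7)): [1, 7, 3, 2, 6, 8, 4, 0, 5]
After 9 (reverse(0, 1)): [7, 1, 3, 2, 6, 8, 4, 0, 5]
After 10 (rotate_left(2, 8, k=1)): [7, 1, 2, 6, 8, 4, 0, 5, 3]
After 11 (reverse(7, 8)): [7, 1, 2, 6, 8, 4, 0, 3, 5]
After 12 (swap(1, 0)): [1, 7, 2, 6, 8, 4, 0, 3, 5]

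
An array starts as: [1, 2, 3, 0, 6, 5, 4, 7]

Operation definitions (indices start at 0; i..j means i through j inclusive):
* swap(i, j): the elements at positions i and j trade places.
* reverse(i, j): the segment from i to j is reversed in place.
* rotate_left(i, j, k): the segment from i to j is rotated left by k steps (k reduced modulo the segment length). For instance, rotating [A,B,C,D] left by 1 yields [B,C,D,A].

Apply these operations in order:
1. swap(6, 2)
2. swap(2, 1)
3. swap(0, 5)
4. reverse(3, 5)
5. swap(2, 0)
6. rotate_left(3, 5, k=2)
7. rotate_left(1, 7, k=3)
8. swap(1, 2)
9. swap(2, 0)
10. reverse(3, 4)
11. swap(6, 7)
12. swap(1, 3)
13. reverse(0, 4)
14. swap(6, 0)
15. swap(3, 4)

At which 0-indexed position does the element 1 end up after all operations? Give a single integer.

After 1 (swap(6, 2)): [1, 2, 4, 0, 6, 5, 3, 7]
After 2 (swap(2, 1)): [1, 4, 2, 0, 6, 5, 3, 7]
After 3 (swap(0, 5)): [5, 4, 2, 0, 6, 1, 3, 7]
After 4 (reverse(3, 5)): [5, 4, 2, 1, 6, 0, 3, 7]
After 5 (swap(2, 0)): [2, 4, 5, 1, 6, 0, 3, 7]
After 6 (rotate_left(3, 5, k=2)): [2, 4, 5, 0, 1, 6, 3, 7]
After 7 (rotate_left(1, 7, k=3)): [2, 1, 6, 3, 7, 4, 5, 0]
After 8 (swap(1, 2)): [2, 6, 1, 3, 7, 4, 5, 0]
After 9 (swap(2, 0)): [1, 6, 2, 3, 7, 4, 5, 0]
After 10 (reverse(3, 4)): [1, 6, 2, 7, 3, 4, 5, 0]
After 11 (swap(6, 7)): [1, 6, 2, 7, 3, 4, 0, 5]
After 12 (swap(1, 3)): [1, 7, 2, 6, 3, 4, 0, 5]
After 13 (reverse(0, 4)): [3, 6, 2, 7, 1, 4, 0, 5]
After 14 (swap(6, 0)): [0, 6, 2, 7, 1, 4, 3, 5]
After 15 (swap(3, 4)): [0, 6, 2, 1, 7, 4, 3, 5]

Answer: 3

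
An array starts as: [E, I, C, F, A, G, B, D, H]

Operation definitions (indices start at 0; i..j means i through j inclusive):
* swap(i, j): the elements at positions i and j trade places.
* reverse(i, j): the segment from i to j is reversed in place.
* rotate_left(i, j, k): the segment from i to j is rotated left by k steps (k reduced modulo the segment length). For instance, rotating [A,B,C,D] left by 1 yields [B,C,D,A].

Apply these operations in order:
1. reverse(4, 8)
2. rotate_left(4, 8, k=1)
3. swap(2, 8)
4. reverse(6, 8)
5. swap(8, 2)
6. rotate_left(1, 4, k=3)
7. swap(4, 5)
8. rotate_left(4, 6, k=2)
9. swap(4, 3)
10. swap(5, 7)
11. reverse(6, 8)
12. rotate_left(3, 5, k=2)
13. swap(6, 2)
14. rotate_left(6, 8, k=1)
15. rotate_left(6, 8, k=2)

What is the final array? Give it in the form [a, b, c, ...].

Answer: [E, D, H, A, C, G, I, B, F]

Derivation:
After 1 (reverse(4, 8)): [E, I, C, F, H, D, B, G, A]
After 2 (rotate_left(4, 8, k=1)): [E, I, C, F, D, B, G, A, H]
After 3 (swap(2, 8)): [E, I, H, F, D, B, G, A, C]
After 4 (reverse(6, 8)): [E, I, H, F, D, B, C, A, G]
After 5 (swap(8, 2)): [E, I, G, F, D, B, C, A, H]
After 6 (rotate_left(1, 4, k=3)): [E, D, I, G, F, B, C, A, H]
After 7 (swap(4, 5)): [E, D, I, G, B, F, C, A, H]
After 8 (rotate_left(4, 6, k=2)): [E, D, I, G, C, B, F, A, H]
After 9 (swap(4, 3)): [E, D, I, C, G, B, F, A, H]
After 10 (swap(5, 7)): [E, D, I, C, G, A, F, B, H]
After 11 (reverse(6, 8)): [E, D, I, C, G, A, H, B, F]
After 12 (rotate_left(3, 5, k=2)): [E, D, I, A, C, G, H, B, F]
After 13 (swap(6, 2)): [E, D, H, A, C, G, I, B, F]
After 14 (rotate_left(6, 8, k=1)): [E, D, H, A, C, G, B, F, I]
After 15 (rotate_left(6, 8, k=2)): [E, D, H, A, C, G, I, B, F]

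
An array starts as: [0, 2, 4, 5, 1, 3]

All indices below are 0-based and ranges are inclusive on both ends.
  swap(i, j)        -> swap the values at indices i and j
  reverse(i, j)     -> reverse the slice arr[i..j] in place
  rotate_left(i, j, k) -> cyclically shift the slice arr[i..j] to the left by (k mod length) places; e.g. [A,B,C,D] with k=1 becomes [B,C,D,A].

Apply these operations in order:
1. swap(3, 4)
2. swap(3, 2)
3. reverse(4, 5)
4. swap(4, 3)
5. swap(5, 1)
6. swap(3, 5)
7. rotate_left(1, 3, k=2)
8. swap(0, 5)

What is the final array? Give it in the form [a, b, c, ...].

After 1 (swap(3, 4)): [0, 2, 4, 1, 5, 3]
After 2 (swap(3, 2)): [0, 2, 1, 4, 5, 3]
After 3 (reverse(4, 5)): [0, 2, 1, 4, 3, 5]
After 4 (swap(4, 3)): [0, 2, 1, 3, 4, 5]
After 5 (swap(5, 1)): [0, 5, 1, 3, 4, 2]
After 6 (swap(3, 5)): [0, 5, 1, 2, 4, 3]
After 7 (rotate_left(1, 3, k=2)): [0, 2, 5, 1, 4, 3]
After 8 (swap(0, 5)): [3, 2, 5, 1, 4, 0]

Answer: [3, 2, 5, 1, 4, 0]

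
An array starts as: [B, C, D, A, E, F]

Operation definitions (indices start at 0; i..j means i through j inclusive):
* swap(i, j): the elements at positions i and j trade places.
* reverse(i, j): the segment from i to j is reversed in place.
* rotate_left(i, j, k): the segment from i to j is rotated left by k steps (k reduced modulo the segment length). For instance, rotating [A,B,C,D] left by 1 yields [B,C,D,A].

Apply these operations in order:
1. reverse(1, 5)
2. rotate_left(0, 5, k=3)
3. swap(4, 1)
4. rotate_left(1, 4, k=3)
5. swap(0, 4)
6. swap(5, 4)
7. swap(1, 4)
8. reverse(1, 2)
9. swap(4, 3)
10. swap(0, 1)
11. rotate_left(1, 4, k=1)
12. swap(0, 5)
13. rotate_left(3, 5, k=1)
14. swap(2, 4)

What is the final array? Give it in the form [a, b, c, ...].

Answer: [A, E, F, B, D, C]

Derivation:
After 1 (reverse(1, 5)): [B, F, E, A, D, C]
After 2 (rotate_left(0, 5, k=3)): [A, D, C, B, F, E]
After 3 (swap(4, 1)): [A, F, C, B, D, E]
After 4 (rotate_left(1, 4, k=3)): [A, D, F, C, B, E]
After 5 (swap(0, 4)): [B, D, F, C, A, E]
After 6 (swap(5, 4)): [B, D, F, C, E, A]
After 7 (swap(1, 4)): [B, E, F, C, D, A]
After 8 (reverse(1, 2)): [B, F, E, C, D, A]
After 9 (swap(4, 3)): [B, F, E, D, C, A]
After 10 (swap(0, 1)): [F, B, E, D, C, A]
After 11 (rotate_left(1, 4, k=1)): [F, E, D, C, B, A]
After 12 (swap(0, 5)): [A, E, D, C, B, F]
After 13 (rotate_left(3, 5, k=1)): [A, E, D, B, F, C]
After 14 (swap(2, 4)): [A, E, F, B, D, C]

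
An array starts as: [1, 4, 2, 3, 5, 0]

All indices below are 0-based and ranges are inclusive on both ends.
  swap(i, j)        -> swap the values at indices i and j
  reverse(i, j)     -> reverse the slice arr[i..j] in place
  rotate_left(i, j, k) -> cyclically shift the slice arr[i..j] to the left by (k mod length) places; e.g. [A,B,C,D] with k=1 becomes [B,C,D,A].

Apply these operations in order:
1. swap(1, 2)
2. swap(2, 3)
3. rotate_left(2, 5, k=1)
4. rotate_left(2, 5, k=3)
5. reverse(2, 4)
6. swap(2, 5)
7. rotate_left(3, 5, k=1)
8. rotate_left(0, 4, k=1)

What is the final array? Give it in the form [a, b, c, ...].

After 1 (swap(1, 2)): [1, 2, 4, 3, 5, 0]
After 2 (swap(2, 3)): [1, 2, 3, 4, 5, 0]
After 3 (rotate_left(2, 5, k=1)): [1, 2, 4, 5, 0, 3]
After 4 (rotate_left(2, 5, k=3)): [1, 2, 3, 4, 5, 0]
After 5 (reverse(2, 4)): [1, 2, 5, 4, 3, 0]
After 6 (swap(2, 5)): [1, 2, 0, 4, 3, 5]
After 7 (rotate_left(3, 5, k=1)): [1, 2, 0, 3, 5, 4]
After 8 (rotate_left(0, 4, k=1)): [2, 0, 3, 5, 1, 4]

Answer: [2, 0, 3, 5, 1, 4]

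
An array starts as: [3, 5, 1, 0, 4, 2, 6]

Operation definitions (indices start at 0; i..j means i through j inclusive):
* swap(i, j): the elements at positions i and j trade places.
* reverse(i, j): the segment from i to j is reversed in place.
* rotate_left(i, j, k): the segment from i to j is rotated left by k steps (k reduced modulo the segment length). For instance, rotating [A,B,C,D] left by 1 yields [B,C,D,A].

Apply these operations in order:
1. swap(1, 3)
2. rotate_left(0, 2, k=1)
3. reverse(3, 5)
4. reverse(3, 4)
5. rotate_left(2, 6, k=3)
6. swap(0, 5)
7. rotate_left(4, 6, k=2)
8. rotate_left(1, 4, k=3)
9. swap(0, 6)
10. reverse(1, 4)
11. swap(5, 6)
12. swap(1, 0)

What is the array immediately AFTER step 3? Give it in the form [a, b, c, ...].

After 1 (swap(1, 3)): [3, 0, 1, 5, 4, 2, 6]
After 2 (rotate_left(0, 2, k=1)): [0, 1, 3, 5, 4, 2, 6]
After 3 (reverse(3, 5)): [0, 1, 3, 2, 4, 5, 6]

Answer: [0, 1, 3, 2, 4, 5, 6]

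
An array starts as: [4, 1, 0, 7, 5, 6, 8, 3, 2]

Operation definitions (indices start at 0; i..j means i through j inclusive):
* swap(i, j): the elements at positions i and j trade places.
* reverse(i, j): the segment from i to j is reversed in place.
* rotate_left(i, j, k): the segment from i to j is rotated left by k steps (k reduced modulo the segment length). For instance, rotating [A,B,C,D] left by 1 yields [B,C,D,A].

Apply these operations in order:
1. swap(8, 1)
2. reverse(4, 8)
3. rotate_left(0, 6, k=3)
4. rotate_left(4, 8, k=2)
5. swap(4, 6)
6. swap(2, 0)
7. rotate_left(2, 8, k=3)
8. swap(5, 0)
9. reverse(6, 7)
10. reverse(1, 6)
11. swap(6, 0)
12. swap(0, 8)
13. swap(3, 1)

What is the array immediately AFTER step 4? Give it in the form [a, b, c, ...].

Answer: [7, 1, 3, 8, 0, 6, 5, 4, 2]

Derivation:
After 1 (swap(8, 1)): [4, 2, 0, 7, 5, 6, 8, 3, 1]
After 2 (reverse(4, 8)): [4, 2, 0, 7, 1, 3, 8, 6, 5]
After 3 (rotate_left(0, 6, k=3)): [7, 1, 3, 8, 4, 2, 0, 6, 5]
After 4 (rotate_left(4, 8, k=2)): [7, 1, 3, 8, 0, 6, 5, 4, 2]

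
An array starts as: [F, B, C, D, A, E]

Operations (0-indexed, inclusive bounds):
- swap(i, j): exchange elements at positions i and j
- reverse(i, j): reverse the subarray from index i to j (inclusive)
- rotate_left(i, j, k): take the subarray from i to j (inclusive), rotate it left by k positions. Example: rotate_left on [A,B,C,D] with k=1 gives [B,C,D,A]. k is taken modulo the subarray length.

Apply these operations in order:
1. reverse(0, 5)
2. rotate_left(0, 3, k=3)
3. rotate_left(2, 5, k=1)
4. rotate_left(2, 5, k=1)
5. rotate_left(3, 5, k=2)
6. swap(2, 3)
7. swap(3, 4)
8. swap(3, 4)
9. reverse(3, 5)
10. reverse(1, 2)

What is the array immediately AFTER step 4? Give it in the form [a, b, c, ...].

Answer: [C, E, B, F, A, D]

Derivation:
After 1 (reverse(0, 5)): [E, A, D, C, B, F]
After 2 (rotate_left(0, 3, k=3)): [C, E, A, D, B, F]
After 3 (rotate_left(2, 5, k=1)): [C, E, D, B, F, A]
After 4 (rotate_left(2, 5, k=1)): [C, E, B, F, A, D]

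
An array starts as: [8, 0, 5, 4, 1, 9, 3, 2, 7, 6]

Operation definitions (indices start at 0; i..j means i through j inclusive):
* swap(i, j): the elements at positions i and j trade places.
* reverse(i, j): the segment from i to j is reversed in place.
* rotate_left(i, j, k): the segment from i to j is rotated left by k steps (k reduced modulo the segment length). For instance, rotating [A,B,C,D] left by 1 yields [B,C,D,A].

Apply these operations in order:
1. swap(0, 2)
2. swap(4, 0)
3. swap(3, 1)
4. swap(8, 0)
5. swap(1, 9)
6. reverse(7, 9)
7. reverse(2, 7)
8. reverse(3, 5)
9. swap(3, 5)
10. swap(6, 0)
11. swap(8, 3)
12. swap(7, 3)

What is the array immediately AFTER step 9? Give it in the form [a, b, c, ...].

After 1 (swap(0, 2)): [5, 0, 8, 4, 1, 9, 3, 2, 7, 6]
After 2 (swap(4, 0)): [1, 0, 8, 4, 5, 9, 3, 2, 7, 6]
After 3 (swap(3, 1)): [1, 4, 8, 0, 5, 9, 3, 2, 7, 6]
After 4 (swap(8, 0)): [7, 4, 8, 0, 5, 9, 3, 2, 1, 6]
After 5 (swap(1, 9)): [7, 6, 8, 0, 5, 9, 3, 2, 1, 4]
After 6 (reverse(7, 9)): [7, 6, 8, 0, 5, 9, 3, 4, 1, 2]
After 7 (reverse(2, 7)): [7, 6, 4, 3, 9, 5, 0, 8, 1, 2]
After 8 (reverse(3, 5)): [7, 6, 4, 5, 9, 3, 0, 8, 1, 2]
After 9 (swap(3, 5)): [7, 6, 4, 3, 9, 5, 0, 8, 1, 2]

Answer: [7, 6, 4, 3, 9, 5, 0, 8, 1, 2]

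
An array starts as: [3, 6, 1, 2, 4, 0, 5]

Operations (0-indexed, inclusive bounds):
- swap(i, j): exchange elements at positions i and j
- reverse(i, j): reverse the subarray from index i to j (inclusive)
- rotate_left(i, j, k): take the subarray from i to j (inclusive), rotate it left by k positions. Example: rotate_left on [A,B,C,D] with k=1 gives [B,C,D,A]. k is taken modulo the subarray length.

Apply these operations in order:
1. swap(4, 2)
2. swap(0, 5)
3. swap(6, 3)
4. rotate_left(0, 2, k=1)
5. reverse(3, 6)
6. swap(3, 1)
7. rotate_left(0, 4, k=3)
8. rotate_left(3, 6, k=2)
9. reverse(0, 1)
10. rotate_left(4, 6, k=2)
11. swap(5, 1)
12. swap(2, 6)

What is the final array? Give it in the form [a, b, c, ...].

Answer: [3, 5, 2, 1, 0, 4, 6]

Derivation:
After 1 (swap(4, 2)): [3, 6, 4, 2, 1, 0, 5]
After 2 (swap(0, 5)): [0, 6, 4, 2, 1, 3, 5]
After 3 (swap(6, 3)): [0, 6, 4, 5, 1, 3, 2]
After 4 (rotate_left(0, 2, k=1)): [6, 4, 0, 5, 1, 3, 2]
After 5 (reverse(3, 6)): [6, 4, 0, 2, 3, 1, 5]
After 6 (swap(3, 1)): [6, 2, 0, 4, 3, 1, 5]
After 7 (rotate_left(0, 4, k=3)): [4, 3, 6, 2, 0, 1, 5]
After 8 (rotate_left(3, 6, k=2)): [4, 3, 6, 1, 5, 2, 0]
After 9 (reverse(0, 1)): [3, 4, 6, 1, 5, 2, 0]
After 10 (rotate_left(4, 6, k=2)): [3, 4, 6, 1, 0, 5, 2]
After 11 (swap(5, 1)): [3, 5, 6, 1, 0, 4, 2]
After 12 (swap(2, 6)): [3, 5, 2, 1, 0, 4, 6]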